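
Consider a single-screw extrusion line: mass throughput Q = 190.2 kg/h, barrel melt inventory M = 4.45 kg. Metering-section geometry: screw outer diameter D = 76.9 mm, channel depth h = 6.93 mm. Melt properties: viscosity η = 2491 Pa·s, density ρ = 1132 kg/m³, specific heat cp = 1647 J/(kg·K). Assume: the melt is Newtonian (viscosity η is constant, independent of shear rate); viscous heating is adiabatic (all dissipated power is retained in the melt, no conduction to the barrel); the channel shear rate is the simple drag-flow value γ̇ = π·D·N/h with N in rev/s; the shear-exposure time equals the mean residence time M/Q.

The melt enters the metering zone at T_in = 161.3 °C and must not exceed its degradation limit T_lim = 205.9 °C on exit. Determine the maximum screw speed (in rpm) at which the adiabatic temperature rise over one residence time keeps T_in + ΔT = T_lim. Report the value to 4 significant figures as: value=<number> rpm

Convert throughput: Q = 190.2 kg/h = 190.2/3600 = 0.0528333 kg/s
t_res = M / Q_s = 4.45 ÷ 0.0528333 = 84.2271 s
D = 76.9 mm = 0.0769 m;  h = 6.93 mm = 0.00693 m
ΔT_a = T_lim − T_in = 205.9 °C − 161.3 °C = 44.6 K
γ̇_max² = ΔT_a·ρ·cp / (η·t_res) = [44.6 × 1132 × 1647] / [2491 × 84.2271] = 396.323 s⁻²
γ̇_max = √396.323 = 19.9079 s⁻¹
N_max = γ̇_max·h / (π·D) = 19.9079 · 0.00693 / (π · 0.0769) = 0.57106 rev/s = 34.2636 rpm

value=34.26 rpm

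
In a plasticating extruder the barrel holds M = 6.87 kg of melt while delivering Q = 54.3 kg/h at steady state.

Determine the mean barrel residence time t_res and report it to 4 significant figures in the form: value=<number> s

Convert throughput: Q = 54.3 kg/h = 54.3/3600 = 0.0150833 kg/s
t_res = M / Q_s = 6.87 ÷ 0.0150833 = 455.47 s

value=455.5 s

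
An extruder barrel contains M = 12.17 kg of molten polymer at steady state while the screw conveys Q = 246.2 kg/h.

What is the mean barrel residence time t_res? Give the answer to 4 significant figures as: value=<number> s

value=178.0 s

Convert throughput: Q = 246.2 kg/h = 246.2/3600 = 0.0683889 kg/s
Mean residence time: t_res = M/Q_s = 12.17 kg / 0.0683889 kg/s = 177.953 s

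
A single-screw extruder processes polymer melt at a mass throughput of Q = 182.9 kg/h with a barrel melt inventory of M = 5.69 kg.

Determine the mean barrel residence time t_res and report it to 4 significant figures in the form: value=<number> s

value=112.0 s

Q_s = Q / 3600 = 182.9 / 3600 = 0.0508056 kg/s
Mean residence time: t_res = M/Q_s = 5.69 kg / 0.0508056 kg/s = 111.996 s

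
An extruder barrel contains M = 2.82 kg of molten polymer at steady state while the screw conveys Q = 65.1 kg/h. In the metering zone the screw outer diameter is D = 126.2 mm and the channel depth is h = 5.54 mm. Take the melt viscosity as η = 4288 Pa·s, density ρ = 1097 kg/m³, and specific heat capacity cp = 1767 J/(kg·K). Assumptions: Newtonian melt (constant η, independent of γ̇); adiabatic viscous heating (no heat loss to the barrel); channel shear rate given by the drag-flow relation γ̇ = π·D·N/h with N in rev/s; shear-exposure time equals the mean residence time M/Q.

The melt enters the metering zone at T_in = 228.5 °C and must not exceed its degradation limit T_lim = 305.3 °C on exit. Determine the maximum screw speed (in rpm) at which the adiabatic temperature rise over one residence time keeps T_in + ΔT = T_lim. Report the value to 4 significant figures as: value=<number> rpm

value=12.51 rpm

Q_s = Q / 3600 = 65.1 / 3600 = 0.0180833 kg/s
t_res = M / Q_s = 2.82 / 0.0180833 = 155.945 s
D = 126.2 mm = 0.1262 m;  h = 5.54 mm = 0.00554 m
ΔT_a = T_lim − T_in = 305.3 − 228.5 = 76.8 K
γ̇_max² = ΔT_a·ρ·cp / (η·t_res) = [76.8 × 1097 × 1767] / [4288 × 155.945] = 222.628 s⁻²
γ̇_max = sqrt(222.628) = 14.9207 s⁻¹
N_max = γ̇_max·h / (π·D) = 14.9207 · 0.00554 / (π · 0.1262) = 0.208492 rev/s = 12.5095 rpm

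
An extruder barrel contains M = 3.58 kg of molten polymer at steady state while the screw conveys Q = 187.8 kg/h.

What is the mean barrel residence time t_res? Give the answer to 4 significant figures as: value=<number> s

Q_s = Q / 3600 = 187.8 / 3600 = 0.0521667 kg/s
Mean residence time: t_res = M/Q_s = 3.58 kg / 0.0521667 kg/s = 68.6262 s

value=68.63 s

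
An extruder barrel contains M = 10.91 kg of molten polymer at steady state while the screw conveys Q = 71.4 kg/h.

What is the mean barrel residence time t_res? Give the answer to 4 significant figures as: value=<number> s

Throughput in SI: Q_s = 71.4 kg/h ÷ 3600 s/h = 0.0198333 kg/s
t_res = M / Q_s = 10.91 ÷ 0.0198333 = 550.084 s

value=550.1 s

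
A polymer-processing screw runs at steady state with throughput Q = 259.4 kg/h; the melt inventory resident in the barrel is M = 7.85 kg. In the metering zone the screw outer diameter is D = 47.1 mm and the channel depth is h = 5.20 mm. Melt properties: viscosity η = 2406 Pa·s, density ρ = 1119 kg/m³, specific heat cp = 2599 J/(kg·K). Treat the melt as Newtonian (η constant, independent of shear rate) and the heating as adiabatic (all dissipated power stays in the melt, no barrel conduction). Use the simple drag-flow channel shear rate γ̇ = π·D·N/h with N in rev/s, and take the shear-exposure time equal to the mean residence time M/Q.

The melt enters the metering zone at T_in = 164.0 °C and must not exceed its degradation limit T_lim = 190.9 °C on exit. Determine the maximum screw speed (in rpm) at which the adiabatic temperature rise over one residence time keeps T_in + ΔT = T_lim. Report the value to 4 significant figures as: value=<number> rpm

Convert throughput: Q = 259.4 kg/h = 259.4/3600 = 0.0720556 kg/s
t_res = M / Q_s = 7.85 ÷ 0.0720556 = 108.944 s
Convert to metres: D = 0.0471 m, h = 0.0052 m
Allowable rise: ΔT_a = T_lim − T_in = 190.9 − 164.0 = 26.9 K
γ̇_max² = ΔT_a·ρ·cp / (η·t_res) = [26.9 × 1119 × 2599] / [2406 × 108.944] = 298.463 s⁻²
γ̇_max = sqrt(298.463) = 17.2761 s⁻¹
N_max = γ̇_max h / (πD) = 17.2761·0.0052/(π·0.0471) = 0.607125 rev/s → ×60 = 36.4275 rpm

value=36.43 rpm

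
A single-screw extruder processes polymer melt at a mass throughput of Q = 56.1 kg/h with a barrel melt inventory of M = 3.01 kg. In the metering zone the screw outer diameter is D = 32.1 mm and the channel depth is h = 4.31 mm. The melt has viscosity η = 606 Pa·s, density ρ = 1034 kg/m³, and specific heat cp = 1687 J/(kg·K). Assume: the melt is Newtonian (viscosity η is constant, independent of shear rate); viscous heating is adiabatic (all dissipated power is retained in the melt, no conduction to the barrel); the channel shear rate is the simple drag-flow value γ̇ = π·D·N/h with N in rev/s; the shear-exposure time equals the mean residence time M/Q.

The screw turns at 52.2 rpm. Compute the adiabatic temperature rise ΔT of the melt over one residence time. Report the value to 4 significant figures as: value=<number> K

Q_s = Q / 3600 = 56.1 / 3600 = 0.0155833 kg/s
t_res = M / Q_s = 3.01 / 0.0155833 = 193.155 s
Geometry in metres: D = 32.1 mm → 0.0321 m, h = 4.31 mm → 0.00431 m; screw speed N = 52.2 rpm = 0.87 rev/s
Shear rate: γ̇ = πDN/h = π·0.0321·0.87/0.00431 = 20.3562 s⁻¹
Adiabatic rise: ΔT = η γ̇² t_res / (ρ cp) = 606·(20.3562)²·193.155 / (1034·1687) = 27.8059 K

value=27.81 K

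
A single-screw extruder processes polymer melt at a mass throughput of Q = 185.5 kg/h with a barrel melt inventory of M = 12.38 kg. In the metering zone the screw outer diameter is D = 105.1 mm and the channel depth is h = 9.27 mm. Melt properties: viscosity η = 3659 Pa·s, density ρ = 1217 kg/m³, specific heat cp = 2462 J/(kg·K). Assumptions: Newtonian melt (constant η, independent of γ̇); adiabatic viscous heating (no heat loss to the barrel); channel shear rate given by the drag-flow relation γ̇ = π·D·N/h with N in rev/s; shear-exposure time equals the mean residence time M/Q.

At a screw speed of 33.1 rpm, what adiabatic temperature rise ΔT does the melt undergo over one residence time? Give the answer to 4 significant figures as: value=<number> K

value=113.3 K

Convert throughput: Q = 185.5 kg/h = 185.5/3600 = 0.0515278 kg/s
t_res = M / Q_s = 12.38 ÷ 0.0515278 = 240.259 s
Geometry in metres: D = 105.1 mm → 0.1051 m, h = 9.27 mm → 0.00927 m; screw speed N = 33.1 rpm = 0.551667 rev/s
γ̇ = π D N / h = (π)(0.1051)(0.551667) / 0.00927 = 19.6494 s⁻¹
ΔT = η·γ̇²·t_res/(ρ·cp) = [3659 × 19.6494² × 240.259] / [1217 × 2462] = 113.282 K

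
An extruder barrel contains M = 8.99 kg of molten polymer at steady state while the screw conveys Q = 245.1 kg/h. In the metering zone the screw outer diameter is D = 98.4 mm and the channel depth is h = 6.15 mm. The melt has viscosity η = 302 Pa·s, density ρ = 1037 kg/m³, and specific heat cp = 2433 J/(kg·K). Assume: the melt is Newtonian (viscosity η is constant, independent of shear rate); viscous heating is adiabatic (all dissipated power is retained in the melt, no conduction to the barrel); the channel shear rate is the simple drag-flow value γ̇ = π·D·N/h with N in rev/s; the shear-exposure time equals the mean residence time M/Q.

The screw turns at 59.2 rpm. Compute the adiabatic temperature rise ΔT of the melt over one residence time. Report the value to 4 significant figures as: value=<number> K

value=38.88 K

Convert throughput: Q = 245.1 kg/h = 245.1/3600 = 0.0680833 kg/s
t_res = M / Q_s = 8.99 ÷ 0.0680833 = 132.044 s
Geometry in metres: D = 98.4 mm → 0.0984 m, h = 6.15 mm → 0.00615 m; screw speed N = 59.2 rpm = 0.986667 rev/s
γ̇ = π·D·N / h = π · 0.0984 · 0.986667 / 0.00615 = 49.5953 s⁻¹
Adiabatic rise: ΔT = η γ̇² t_res / (ρ cp) = 302·(49.5953)²·132.044 / (1037·2433) = 38.8764 K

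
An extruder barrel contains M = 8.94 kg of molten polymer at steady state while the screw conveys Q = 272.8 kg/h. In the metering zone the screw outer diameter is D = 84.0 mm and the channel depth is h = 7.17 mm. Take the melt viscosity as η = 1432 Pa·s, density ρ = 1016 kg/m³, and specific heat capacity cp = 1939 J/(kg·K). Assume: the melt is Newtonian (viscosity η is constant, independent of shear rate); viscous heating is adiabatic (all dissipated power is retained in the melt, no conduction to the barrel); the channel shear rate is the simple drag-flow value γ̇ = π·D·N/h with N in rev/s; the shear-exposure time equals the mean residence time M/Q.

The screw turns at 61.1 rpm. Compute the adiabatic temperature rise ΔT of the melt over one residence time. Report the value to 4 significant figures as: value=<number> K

value=120.5 K

Convert throughput: Q = 272.8 kg/h = 272.8/3600 = 0.0757778 kg/s
t_res = M / Q_s = 8.94 ÷ 0.0757778 = 117.977 s
D = 84.0 mm = 0.084 m;  h = 7.17 mm = 0.00717 m;  N = 61.1 rpm / 60 = 1.01833 rev/s
Shear rate: γ̇ = πDN/h = π·0.084·1.01833/0.00717 = 37.48 s⁻¹
ΔT = η·γ̇²·t_res / (ρ·cp) = 1432 · (37.48)² · 117.977 / (1016 · 1939) = 120.467 K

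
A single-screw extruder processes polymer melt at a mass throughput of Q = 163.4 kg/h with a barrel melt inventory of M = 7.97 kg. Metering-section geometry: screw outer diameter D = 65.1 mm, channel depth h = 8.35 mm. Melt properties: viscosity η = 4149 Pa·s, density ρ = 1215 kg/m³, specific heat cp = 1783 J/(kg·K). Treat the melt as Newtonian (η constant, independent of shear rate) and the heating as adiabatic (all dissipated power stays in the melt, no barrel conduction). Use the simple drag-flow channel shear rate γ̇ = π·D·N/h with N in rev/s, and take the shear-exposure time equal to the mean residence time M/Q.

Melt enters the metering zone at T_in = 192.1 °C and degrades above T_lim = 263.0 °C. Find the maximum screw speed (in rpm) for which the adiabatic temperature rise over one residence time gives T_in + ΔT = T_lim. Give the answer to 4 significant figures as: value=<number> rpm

Q_s = Q / 3600 = 163.4 / 3600 = 0.0453889 kg/s
t_res = M / Q_s = 7.97 ÷ 0.0453889 = 175.594 s
Geometry in SI: D = 65.1 mm → 0.0651 m, h = 8.35 mm → 0.00835 m
ΔT_a = T_lim − T_in = 263.0 − 192.1 = 70.9 K
Invert ΔT = ηγ̇²t_res/(ρcp) for γ̇: γ̇_max² = ΔT_a ρ cp / (η t_res) = 70.9·1215·1783 / (4149·175.594) = 210.825 s⁻²
γ̇_max = √210.825 = 14.5198 s⁻¹
N_max = γ̇_max h / (πD) = 14.5198·0.00835/(π·0.0651) = 0.592811 rev/s → ×60 = 35.5687 rpm

value=35.57 rpm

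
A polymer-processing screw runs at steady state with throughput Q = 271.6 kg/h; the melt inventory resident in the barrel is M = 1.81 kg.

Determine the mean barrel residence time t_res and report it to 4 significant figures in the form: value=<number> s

value=23.99 s

Convert throughput: Q = 271.6 kg/h = 271.6/3600 = 0.0754444 kg/s
t_res = M / Q_s = 1.81 ÷ 0.0754444 = 23.9912 s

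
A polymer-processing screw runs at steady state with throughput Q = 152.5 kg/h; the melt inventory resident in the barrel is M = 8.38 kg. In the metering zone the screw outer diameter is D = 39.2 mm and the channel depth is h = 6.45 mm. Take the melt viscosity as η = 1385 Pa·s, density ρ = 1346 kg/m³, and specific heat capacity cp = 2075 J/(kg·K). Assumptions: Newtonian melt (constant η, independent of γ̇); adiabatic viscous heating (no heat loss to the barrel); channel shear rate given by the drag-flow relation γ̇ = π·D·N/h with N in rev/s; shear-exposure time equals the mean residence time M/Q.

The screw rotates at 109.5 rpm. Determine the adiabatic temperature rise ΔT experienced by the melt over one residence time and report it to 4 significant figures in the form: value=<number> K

Q_s = Q / 3600 = 152.5 / 3600 = 0.0423611 kg/s
t_res = M / Q_s = 8.38 ÷ 0.0423611 = 197.823 s
Geometry in metres: D = 39.2 mm → 0.0392 m, h = 6.45 mm → 0.00645 m; screw speed N = 109.5 rpm = 1.825 rev/s
γ̇ = π D N / h = (π)(0.0392)(1.825) / 0.00645 = 34.8449 s⁻¹
ΔT = η·γ̇²·t_res/(ρ·cp) = [1385 × 34.8449² × 197.823] / [1346 × 2075] = 119.108 K

value=119.1 K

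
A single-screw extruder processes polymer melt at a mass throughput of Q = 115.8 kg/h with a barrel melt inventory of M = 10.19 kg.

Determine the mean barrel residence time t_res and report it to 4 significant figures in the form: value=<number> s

Throughput in SI: Q_s = 115.8 kg/h ÷ 3600 s/h = 0.0321667 kg/s
t_res = M / Q_s = 10.19 ÷ 0.0321667 = 316.788 s

value=316.8 s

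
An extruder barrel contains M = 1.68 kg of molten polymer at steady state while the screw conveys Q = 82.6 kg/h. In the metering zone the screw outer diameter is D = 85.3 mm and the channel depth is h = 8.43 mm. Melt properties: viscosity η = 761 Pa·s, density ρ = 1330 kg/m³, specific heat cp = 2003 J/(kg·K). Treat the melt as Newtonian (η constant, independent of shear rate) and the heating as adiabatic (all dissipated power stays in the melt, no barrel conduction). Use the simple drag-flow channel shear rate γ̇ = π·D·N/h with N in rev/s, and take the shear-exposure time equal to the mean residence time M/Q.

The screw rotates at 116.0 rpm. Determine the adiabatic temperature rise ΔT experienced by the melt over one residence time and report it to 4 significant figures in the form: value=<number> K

value=79.00 K

Convert throughput: Q = 82.6 kg/h = 82.6/3600 = 0.0229444 kg/s
t_res = M / Q_s = 1.68 ÷ 0.0229444 = 73.2203 s
Convert to SI: D = 0.0853 m, h = 0.00843 m, N = 116.0/60 = 1.93333 rev/s
γ̇ = π·D·N / h = π · 0.0853 · 1.93333 / 0.00843 = 61.4579 s⁻¹
ΔT = η·γ̇²·t_res/(ρ·cp) = [761 × 61.4579² × 73.2203] / [1330 × 2003] = 79.0023 K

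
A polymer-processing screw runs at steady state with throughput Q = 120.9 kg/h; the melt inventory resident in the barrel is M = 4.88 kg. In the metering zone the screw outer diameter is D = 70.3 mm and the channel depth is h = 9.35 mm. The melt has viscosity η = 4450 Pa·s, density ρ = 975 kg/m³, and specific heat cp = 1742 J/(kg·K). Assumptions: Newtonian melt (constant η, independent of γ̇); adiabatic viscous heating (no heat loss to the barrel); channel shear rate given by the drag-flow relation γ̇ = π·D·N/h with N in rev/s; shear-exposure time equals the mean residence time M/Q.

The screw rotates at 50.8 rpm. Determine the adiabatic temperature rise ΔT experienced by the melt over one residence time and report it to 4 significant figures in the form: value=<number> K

value=152.3 K

Convert throughput: Q = 120.9 kg/h = 120.9/3600 = 0.0335833 kg/s
t_res = M / Q_s = 4.88 ÷ 0.0335833 = 145.31 s
Convert to SI: D = 0.0703 m, h = 0.00935 m, N = 50.8/60 = 0.846667 rev/s
γ̇ = π·D·N / h = π · 0.0703 · 0.846667 / 0.00935 = 19.9989 s⁻¹
ΔT = η·γ̇²·t_res / (ρ·cp) = 4450 · (19.9989)² · 145.31 / (975 · 1742) = 152.27 K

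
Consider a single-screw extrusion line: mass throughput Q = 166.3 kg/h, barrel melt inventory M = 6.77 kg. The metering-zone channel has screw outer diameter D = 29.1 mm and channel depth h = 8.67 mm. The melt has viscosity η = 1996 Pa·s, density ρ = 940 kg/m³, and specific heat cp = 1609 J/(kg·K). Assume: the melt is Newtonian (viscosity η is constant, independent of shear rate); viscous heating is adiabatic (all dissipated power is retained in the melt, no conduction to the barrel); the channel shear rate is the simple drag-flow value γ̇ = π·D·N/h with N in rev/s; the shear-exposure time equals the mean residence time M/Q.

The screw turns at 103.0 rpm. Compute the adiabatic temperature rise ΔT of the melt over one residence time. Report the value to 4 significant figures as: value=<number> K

Convert throughput: Q = 166.3 kg/h = 166.3/3600 = 0.0461944 kg/s
t_res = M / Q_s = 6.77 ÷ 0.0461944 = 146.554 s
Geometry in metres: D = 29.1 mm → 0.0291 m, h = 8.67 mm → 0.00867 m; screw speed N = 103.0 rpm = 1.71667 rev/s
γ̇ = π·D·N / h = π · 0.0291 · 1.71667 / 0.00867 = 18.1013 s⁻¹
ΔT = η·γ̇²·t_res/(ρ·cp) = [1996 × 18.1013² × 146.554] / [940 × 1609] = 63.3717 K

value=63.37 K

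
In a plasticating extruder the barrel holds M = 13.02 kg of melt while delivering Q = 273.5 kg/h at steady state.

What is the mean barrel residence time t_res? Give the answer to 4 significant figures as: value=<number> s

value=171.4 s

Throughput in SI: Q_s = 273.5 kg/h ÷ 3600 s/h = 0.0759722 kg/s
t_res = M / Q_s = 13.02 / 0.0759722 = 171.378 s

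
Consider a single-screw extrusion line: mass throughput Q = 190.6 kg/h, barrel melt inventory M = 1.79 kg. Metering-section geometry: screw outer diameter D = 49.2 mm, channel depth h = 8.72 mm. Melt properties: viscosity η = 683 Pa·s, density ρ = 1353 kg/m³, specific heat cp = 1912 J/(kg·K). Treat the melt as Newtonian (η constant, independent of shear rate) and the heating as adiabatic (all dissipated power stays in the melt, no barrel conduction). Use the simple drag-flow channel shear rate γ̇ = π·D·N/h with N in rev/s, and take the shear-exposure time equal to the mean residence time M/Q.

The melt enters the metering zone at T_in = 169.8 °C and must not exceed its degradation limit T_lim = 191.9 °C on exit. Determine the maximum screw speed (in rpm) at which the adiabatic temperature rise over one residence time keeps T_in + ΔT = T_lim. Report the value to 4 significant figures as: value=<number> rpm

value=168.4 rpm

Q_s = Q / 3600 = 190.6 / 3600 = 0.0529444 kg/s
t_res = M / Q_s = 1.79 / 0.0529444 = 33.809 s
Convert to metres: D = 0.0492 m, h = 0.00872 m
Allowable rise: ΔT_a = T_lim − T_in = 191.9 − 169.8 = 22.1 K
γ̇_max² = ΔT_a·ρ·cp / (η·t_res) = [22.1 × 1353 × 1912] / [683 × 33.809] = 2475.85 s⁻²
γ̇_max = sqrt(2475.85) = 49.7579 s⁻¹
N_max = γ̇_max h / (πD) = 49.7579·0.00872/(π·0.0492) = 2.80714 rev/s → ×60 = 168.428 rpm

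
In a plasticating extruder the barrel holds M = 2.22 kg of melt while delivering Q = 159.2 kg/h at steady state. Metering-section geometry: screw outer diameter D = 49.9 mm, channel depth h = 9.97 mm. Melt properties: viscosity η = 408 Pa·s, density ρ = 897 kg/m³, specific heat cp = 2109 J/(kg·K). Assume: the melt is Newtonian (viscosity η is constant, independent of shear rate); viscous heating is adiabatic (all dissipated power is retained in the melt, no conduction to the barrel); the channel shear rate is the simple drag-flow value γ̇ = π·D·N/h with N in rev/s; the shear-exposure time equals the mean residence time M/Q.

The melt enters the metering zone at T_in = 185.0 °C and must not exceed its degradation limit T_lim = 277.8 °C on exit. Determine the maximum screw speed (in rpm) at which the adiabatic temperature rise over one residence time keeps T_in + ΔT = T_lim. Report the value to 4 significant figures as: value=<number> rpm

value=353.3 rpm

Q_s = Q / 3600 = 159.2 / 3600 = 0.0442222 kg/s
Mean residence time: t_res = M/Q_s = 2.22 kg / 0.0442222 kg/s = 50.201 s
Convert to metres: D = 0.0499 m, h = 0.00997 m
Allowable rise: ΔT_a = T_lim − T_in = 277.8 − 185.0 = 92.8 K
Invert ΔT = ηγ̇²t_res/(ρcp) for γ̇: γ̇_max² = ΔT_a ρ cp / (η t_res) = 92.8·897·2109 / (408·50.201) = 8571.26 s⁻²
γ̇_max = sqrt(8571.26) = 92.5811 s⁻¹
N_max = γ̇_max·h / (π·D) = 92.5811 · 0.00997 / (π · 0.0499) = 5.88799 rev/s = 353.279 rpm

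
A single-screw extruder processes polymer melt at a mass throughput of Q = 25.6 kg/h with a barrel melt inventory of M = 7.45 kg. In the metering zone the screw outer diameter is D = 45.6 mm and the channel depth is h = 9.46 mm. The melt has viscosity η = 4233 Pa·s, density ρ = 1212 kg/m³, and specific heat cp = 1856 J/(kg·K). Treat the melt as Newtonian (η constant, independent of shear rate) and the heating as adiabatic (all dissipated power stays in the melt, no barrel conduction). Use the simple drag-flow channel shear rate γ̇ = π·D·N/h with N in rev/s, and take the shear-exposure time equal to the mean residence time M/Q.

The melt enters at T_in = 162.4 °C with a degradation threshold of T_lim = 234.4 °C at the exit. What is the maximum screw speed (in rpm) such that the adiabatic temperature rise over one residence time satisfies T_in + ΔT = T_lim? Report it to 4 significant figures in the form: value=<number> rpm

value=23.94 rpm

Q_s = Q / 3600 = 25.6 / 3600 = 0.00711111 kg/s
t_res = M / Q_s = 7.45 / 0.00711111 = 1047.66 s
D = 45.6 mm = 0.0456 m;  h = 9.46 mm = 0.00946 m
ΔT_a = T_lim − T_in = 234.4 − 162.4 = 72 K
γ̇_max² = ΔT_a·ρ·cp / (η·t_res) = [72 × 1212 × 1856] / [4233 × 1047.66] = 36.5213 s⁻²
γ̇_max = √36.5213 = 6.04328 s⁻¹
N_max = γ̇_max·h / (π·D) = 6.04328 · 0.00946 / (π · 0.0456) = 0.39907 rev/s = 23.9442 rpm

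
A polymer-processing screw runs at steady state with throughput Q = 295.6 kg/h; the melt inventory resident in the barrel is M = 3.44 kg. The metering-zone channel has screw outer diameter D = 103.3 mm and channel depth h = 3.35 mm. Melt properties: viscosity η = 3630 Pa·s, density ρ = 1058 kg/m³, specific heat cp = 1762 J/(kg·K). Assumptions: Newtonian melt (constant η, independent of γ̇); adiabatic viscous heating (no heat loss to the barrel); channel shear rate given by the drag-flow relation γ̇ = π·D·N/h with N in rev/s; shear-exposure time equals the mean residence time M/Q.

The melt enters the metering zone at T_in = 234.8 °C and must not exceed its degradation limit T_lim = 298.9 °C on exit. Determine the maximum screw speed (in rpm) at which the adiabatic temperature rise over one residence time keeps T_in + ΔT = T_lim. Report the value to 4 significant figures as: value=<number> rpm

value=17.36 rpm

Convert throughput: Q = 295.6 kg/h = 295.6/3600 = 0.0821111 kg/s
t_res = M / Q_s = 3.44 ÷ 0.0821111 = 41.8945 s
D = 103.3 mm = 0.1033 m;  h = 3.35 mm = 0.00335 m
Allowable rise: ΔT_a = T_lim − T_in = 298.9 − 234.8 = 64.1 K
γ̇_max² = ΔT_a·ρ·cp / (η·t_res) = [64.1 × 1058 × 1762] / [3630 × 41.8945] = 785.754 s⁻²
γ̇_max = sqrt(785.754) = 28.0313 s⁻¹
Solve γ̇ = πDN/h for N: N_max = γ̇_max·h/(π·D) = 28.0313 × 0.00335 / (π × 0.1033) = 0.28936 rev/s = 17.3616 rpm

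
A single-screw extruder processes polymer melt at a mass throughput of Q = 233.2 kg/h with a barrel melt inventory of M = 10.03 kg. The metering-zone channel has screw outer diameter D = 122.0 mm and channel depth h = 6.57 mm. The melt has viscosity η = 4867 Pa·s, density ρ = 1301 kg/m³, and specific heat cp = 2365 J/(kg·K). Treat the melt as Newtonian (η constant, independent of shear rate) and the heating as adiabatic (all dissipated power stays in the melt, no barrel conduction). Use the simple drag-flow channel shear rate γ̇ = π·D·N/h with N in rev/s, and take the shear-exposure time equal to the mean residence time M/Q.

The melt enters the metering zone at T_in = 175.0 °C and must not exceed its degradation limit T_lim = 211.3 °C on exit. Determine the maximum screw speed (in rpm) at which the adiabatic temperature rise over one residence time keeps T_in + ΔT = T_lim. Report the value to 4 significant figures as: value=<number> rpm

value=12.52 rpm

Q_s = Q / 3600 = 233.2 / 3600 = 0.0647778 kg/s
t_res = M / Q_s = 10.03 ÷ 0.0647778 = 154.837 s
D = 122.0 mm = 0.122 m;  h = 6.57 mm = 0.00657 m
ΔT_a = T_lim − T_in = 211.3 − 175.0 = 36.3 K
γ̇_max² = ΔT_a·ρ·cp/(η·t_res) = 36.3·1301·2365/(4867·154.837) = 148.21 s⁻²
Take the square root: γ̇_max = √(148.21) = 12.1742 s⁻¹
Solve γ̇ = πDN/h for N: N_max = γ̇_max·h/(π·D) = 12.1742 × 0.00657 / (π × 0.122) = 0.208687 rev/s = 12.5212 rpm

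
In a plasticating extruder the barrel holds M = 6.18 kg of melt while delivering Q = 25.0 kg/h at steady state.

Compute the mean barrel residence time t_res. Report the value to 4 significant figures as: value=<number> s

value=889.9 s

Throughput in SI: Q_s = 25.0 kg/h ÷ 3600 s/h = 0.00694444 kg/s
Mean residence time: t_res = M/Q_s = 6.18 kg / 0.00694444 kg/s = 889.92 s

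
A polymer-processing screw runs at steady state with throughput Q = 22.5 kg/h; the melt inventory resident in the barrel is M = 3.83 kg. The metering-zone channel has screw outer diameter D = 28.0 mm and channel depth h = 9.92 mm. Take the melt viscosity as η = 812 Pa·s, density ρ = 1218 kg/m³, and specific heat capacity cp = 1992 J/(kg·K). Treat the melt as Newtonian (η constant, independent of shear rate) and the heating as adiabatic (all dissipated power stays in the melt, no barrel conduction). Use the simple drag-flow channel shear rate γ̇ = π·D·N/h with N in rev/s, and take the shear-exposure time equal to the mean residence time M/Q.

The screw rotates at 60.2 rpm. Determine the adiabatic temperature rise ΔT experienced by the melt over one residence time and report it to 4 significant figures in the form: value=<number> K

Convert throughput: Q = 22.5 kg/h = 22.5/3600 = 0.00625 kg/s
t_res = M / Q_s = 3.83 / 0.00625 = 612.8 s
Convert to SI: D = 0.028 m, h = 0.00992 m, N = 60.2/60 = 1.00333 rev/s
Shear rate: γ̇ = πDN/h = π·0.028·1.00333/0.00992 = 8.89696 s⁻¹
ΔT = η·γ̇²·t_res / (ρ·cp) = 812 · (8.89696)² · 612.8 / (1218 · 1992) = 16.2338 K

value=16.23 K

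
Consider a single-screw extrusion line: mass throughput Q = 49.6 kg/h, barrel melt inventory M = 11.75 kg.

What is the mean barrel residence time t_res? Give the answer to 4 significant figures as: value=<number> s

value=852.8 s

Convert throughput: Q = 49.6 kg/h = 49.6/3600 = 0.0137778 kg/s
Mean residence time: t_res = M/Q_s = 11.75 kg / 0.0137778 kg/s = 852.823 s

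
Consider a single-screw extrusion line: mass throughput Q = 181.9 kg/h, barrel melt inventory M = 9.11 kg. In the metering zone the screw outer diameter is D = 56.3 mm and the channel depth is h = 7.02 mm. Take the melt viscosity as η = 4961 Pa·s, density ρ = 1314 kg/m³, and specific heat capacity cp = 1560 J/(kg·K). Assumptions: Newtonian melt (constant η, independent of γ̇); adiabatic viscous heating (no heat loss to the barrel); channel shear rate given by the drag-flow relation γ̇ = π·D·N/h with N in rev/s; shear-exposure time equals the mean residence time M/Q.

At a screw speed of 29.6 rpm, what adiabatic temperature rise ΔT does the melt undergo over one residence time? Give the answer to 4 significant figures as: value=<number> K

Q_s = Q / 3600 = 181.9 / 3600 = 0.0505278 kg/s
Mean residence time: t_res = M/Q_s = 9.11 kg / 0.0505278 kg/s = 180.297 s
D = 56.3 mm = 0.0563 m;  h = 7.02 mm = 0.00702 m;  N = 29.6 rpm / 60 = 0.493333 rev/s
γ̇ = π·D·N / h = π · 0.0563 · 0.493333 / 0.00702 = 12.4297 s⁻¹
ΔT = η·γ̇²·t_res / (ρ·cp) = 4961 · (12.4297)² · 180.297 / (1314 · 1560) = 67.4156 K

value=67.42 K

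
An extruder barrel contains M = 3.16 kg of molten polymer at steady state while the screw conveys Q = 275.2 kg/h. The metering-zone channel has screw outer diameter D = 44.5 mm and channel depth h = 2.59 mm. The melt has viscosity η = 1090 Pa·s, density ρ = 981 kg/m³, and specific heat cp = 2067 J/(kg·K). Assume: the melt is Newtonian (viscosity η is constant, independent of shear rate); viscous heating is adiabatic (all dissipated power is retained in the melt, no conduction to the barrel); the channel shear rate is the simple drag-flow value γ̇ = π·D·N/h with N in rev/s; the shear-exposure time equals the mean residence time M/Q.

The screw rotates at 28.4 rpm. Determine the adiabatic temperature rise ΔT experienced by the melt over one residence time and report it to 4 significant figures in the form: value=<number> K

value=14.50 K

Q_s = Q / 3600 = 275.2 / 3600 = 0.0764444 kg/s
t_res = M / Q_s = 3.16 ÷ 0.0764444 = 41.3372 s
Geometry in metres: D = 44.5 mm → 0.0445 m, h = 2.59 mm → 0.00259 m; screw speed N = 28.4 rpm = 0.473333 rev/s
γ̇ = π·D·N / h = π · 0.0445 · 0.473333 / 0.00259 = 25.5492 s⁻¹
ΔT = η·γ̇²·t_res / (ρ·cp) = 1090 · (25.5492)² · 41.3372 / (981 · 2067) = 14.5048 K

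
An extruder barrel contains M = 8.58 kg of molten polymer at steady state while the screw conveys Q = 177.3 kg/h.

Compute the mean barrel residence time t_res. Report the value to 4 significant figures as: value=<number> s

value=174.2 s

Convert throughput: Q = 177.3 kg/h = 177.3/3600 = 0.04925 kg/s
t_res = M / Q_s = 8.58 ÷ 0.04925 = 174.213 s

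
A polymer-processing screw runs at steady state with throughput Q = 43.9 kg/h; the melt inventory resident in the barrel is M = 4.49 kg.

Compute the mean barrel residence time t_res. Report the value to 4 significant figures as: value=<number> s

Convert throughput: Q = 43.9 kg/h = 43.9/3600 = 0.0121944 kg/s
t_res = M / Q_s = 4.49 ÷ 0.0121944 = 368.2 s

value=368.2 s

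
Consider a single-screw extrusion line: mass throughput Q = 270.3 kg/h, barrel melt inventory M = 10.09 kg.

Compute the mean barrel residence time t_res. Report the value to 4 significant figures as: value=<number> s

Convert throughput: Q = 270.3 kg/h = 270.3/3600 = 0.0750833 kg/s
Mean residence time: t_res = M/Q_s = 10.09 kg / 0.0750833 kg/s = 134.384 s

value=134.4 s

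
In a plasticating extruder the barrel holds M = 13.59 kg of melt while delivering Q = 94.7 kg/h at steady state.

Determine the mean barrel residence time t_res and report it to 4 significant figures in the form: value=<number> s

value=516.6 s

Throughput in SI: Q_s = 94.7 kg/h ÷ 3600 s/h = 0.0263056 kg/s
t_res = M / Q_s = 13.59 ÷ 0.0263056 = 516.621 s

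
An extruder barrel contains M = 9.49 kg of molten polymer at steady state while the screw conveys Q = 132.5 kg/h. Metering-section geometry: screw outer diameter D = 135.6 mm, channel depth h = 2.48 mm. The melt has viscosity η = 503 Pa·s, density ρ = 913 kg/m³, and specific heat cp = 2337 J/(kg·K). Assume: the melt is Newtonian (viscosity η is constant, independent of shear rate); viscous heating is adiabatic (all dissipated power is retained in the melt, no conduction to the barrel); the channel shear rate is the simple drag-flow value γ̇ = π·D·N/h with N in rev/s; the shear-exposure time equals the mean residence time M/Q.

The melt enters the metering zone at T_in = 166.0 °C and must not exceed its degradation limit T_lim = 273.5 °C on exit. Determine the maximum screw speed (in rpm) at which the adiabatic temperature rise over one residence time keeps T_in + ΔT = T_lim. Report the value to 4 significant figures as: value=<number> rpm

Q_s = Q / 3600 = 132.5 / 3600 = 0.0368056 kg/s
t_res = M / Q_s = 9.49 / 0.0368056 = 257.842 s
Convert to metres: D = 0.1356 m, h = 0.00248 m
ΔT_a = T_lim − T_in = 273.5 °C − 166.0 °C = 107.5 K
γ̇_max² = ΔT_a·ρ·cp / (η·t_res) = [107.5 × 913 × 2337] / [503 × 257.842] = 1768.55 s⁻²
Take the square root: γ̇_max = √(1768.55) = 42.0541 s⁻¹
Solve γ̇ = πDN/h for N: N_max = γ̇_max·h/(π·D) = 42.0541 × 0.00248 / (π × 0.1356) = 0.244822 rev/s = 14.6893 rpm

value=14.69 rpm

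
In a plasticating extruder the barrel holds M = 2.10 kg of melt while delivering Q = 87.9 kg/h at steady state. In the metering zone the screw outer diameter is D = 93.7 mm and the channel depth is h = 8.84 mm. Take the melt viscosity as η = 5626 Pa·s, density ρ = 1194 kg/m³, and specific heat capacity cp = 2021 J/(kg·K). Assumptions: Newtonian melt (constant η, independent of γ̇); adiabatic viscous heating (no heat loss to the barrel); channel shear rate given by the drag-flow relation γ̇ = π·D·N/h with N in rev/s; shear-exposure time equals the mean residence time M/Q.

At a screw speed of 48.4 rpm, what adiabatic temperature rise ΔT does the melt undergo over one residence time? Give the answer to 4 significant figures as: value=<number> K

Q_s = Q / 3600 = 87.9 / 3600 = 0.0244167 kg/s
Mean residence time: t_res = M/Q_s = 2.10 kg / 0.0244167 kg/s = 86.0068 s
D = 93.7 mm = 0.0937 m;  h = 8.84 mm = 0.00884 m;  N = 48.4 rpm / 60 = 0.806667 rev/s
Shear rate: γ̇ = πDN/h = π·0.0937·0.806667/0.00884 = 26.8616 s⁻¹
ΔT = η·γ̇²·t_res/(ρ·cp) = [5626 × 26.8616² × 86.0068] / [1194 × 2021] = 144.685 K

value=144.7 K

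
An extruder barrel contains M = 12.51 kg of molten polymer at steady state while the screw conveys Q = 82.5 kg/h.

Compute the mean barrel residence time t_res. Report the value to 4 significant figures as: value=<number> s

Convert throughput: Q = 82.5 kg/h = 82.5/3600 = 0.0229167 kg/s
t_res = M / Q_s = 12.51 / 0.0229167 = 545.891 s

value=545.9 s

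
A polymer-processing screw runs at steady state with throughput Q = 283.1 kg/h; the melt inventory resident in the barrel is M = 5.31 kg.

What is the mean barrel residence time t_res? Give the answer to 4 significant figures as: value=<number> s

Q_s = Q / 3600 = 283.1 / 3600 = 0.0786389 kg/s
t_res = M / Q_s = 5.31 ÷ 0.0786389 = 67.5238 s

value=67.52 s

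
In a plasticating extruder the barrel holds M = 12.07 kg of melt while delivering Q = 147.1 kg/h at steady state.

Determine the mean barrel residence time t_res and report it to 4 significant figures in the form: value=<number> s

Convert throughput: Q = 147.1 kg/h = 147.1/3600 = 0.0408611 kg/s
Mean residence time: t_res = M/Q_s = 12.07 kg / 0.0408611 kg/s = 295.391 s

value=295.4 s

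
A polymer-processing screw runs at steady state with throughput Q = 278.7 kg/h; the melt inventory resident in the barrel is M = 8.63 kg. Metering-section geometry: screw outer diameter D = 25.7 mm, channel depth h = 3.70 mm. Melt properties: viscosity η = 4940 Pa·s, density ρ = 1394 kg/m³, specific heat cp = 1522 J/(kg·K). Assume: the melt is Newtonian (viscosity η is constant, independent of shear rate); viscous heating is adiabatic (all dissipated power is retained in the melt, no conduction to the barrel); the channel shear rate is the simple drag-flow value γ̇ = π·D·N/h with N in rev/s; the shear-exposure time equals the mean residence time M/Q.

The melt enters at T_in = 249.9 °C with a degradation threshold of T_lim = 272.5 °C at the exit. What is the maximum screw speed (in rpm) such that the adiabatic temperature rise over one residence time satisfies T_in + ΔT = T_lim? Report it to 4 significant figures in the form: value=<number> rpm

value=25.66 rpm

Q_s = Q / 3600 = 278.7 / 3600 = 0.0774167 kg/s
t_res = M / Q_s = 8.63 ÷ 0.0774167 = 111.475 s
Geometry in SI: D = 25.7 mm → 0.0257 m, h = 3.70 mm → 0.0037 m
ΔT_a = T_lim − T_in = 272.5 °C − 249.9 °C = 22.6 K
γ̇_max² = ΔT_a·ρ·cp / (η·t_res) = [22.6 × 1394 × 1522] / [4940 × 111.475] = 87.0728 s⁻²
γ̇_max = sqrt(87.0728) = 9.33128 s⁻¹
Solve γ̇ = πDN/h for N: N_max = γ̇_max·h/(π·D) = 9.33128 × 0.0037 / (π × 0.0257) = 0.427622 rev/s = 25.6573 rpm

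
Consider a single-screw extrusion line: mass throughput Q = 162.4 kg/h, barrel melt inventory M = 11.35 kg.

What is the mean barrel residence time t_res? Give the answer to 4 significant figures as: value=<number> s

value=251.6 s

Throughput in SI: Q_s = 162.4 kg/h ÷ 3600 s/h = 0.0451111 kg/s
t_res = M / Q_s = 11.35 / 0.0451111 = 251.601 s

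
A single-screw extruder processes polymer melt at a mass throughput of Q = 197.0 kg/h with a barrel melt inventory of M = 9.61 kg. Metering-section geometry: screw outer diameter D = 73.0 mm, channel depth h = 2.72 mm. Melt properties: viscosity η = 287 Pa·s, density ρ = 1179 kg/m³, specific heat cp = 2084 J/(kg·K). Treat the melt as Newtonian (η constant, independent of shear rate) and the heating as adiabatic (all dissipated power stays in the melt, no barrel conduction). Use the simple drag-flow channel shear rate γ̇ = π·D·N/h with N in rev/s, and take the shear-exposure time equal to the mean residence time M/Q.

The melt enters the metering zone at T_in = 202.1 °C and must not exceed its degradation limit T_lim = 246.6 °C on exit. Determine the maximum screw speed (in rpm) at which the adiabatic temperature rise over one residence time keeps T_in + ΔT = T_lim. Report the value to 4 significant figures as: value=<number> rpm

Throughput in SI: Q_s = 197.0 kg/h ÷ 3600 s/h = 0.0547222 kg/s
Mean residence time: t_res = M/Q_s = 9.61 kg / 0.0547222 kg/s = 175.614 s
Convert to metres: D = 0.073 m, h = 0.00272 m
ΔT_a = T_lim − T_in = 246.6 − 202.1 = 44.5 K
γ̇_max² = ΔT_a·ρ·cp / (η·t_res) = [44.5 × 1179 × 2084] / [287 × 175.614] = 2169.35 s⁻²
γ̇_max = sqrt(2169.35) = 46.5763 s⁻¹
N_max = γ̇_max·h / (π·D) = 46.5763 · 0.00272 / (π · 0.073) = 0.55241 rev/s = 33.1446 rpm

value=33.14 rpm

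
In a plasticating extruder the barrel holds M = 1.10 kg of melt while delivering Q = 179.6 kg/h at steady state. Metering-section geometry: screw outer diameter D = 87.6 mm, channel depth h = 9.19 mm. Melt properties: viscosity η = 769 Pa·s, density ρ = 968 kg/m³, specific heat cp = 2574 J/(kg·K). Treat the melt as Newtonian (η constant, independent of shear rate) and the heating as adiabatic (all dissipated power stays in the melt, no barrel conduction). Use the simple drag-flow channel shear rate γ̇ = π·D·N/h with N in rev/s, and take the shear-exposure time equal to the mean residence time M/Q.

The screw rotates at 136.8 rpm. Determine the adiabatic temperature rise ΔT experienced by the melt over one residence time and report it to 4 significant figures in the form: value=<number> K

value=31.72 K

Convert throughput: Q = 179.6 kg/h = 179.6/3600 = 0.0498889 kg/s
Mean residence time: t_res = M/Q_s = 1.10 kg / 0.0498889 kg/s = 22.049 s
Geometry in metres: D = 87.6 mm → 0.0876 m, h = 9.19 mm → 0.00919 m; screw speed N = 136.8 rpm = 2.28 rev/s
γ̇ = π D N / h = (π)(0.0876)(2.28) / 0.00919 = 68.2768 s⁻¹
ΔT = η·γ̇²·t_res / (ρ·cp) = 769 · (68.2768)² · 22.049 / (968 · 2574) = 31.7233 K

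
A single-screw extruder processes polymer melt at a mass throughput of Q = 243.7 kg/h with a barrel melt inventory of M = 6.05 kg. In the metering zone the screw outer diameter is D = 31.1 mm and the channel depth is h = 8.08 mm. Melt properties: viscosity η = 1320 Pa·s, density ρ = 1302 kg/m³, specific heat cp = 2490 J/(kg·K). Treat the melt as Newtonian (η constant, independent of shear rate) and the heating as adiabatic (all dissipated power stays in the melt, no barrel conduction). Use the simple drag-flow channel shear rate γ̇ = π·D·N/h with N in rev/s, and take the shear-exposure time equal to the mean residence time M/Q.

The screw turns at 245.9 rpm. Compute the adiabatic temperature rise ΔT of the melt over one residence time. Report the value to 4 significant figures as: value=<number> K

Convert throughput: Q = 243.7 kg/h = 243.7/3600 = 0.0676944 kg/s
t_res = M / Q_s = 6.05 / 0.0676944 = 89.3722 s
D = 31.1 mm = 0.0311 m;  h = 8.08 mm = 0.00808 m;  N = 245.9 rpm / 60 = 4.09833 rev/s
γ̇ = π D N / h = (π)(0.0311)(4.09833) / 0.00808 = 49.5571 s⁻¹
ΔT = η·γ̇²·t_res/(ρ·cp) = [1320 × 49.5571² × 89.3722] / [1302 × 2490] = 89.3672 K

value=89.37 K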